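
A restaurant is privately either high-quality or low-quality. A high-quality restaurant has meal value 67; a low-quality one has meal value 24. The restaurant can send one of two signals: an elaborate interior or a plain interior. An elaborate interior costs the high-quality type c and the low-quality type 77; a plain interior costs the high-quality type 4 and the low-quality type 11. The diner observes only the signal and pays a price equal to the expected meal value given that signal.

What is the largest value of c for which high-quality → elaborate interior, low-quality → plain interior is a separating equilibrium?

Under separation: elaborate interior → high-quality (pays 67); plain interior → low-quality (pays 24).
Low-quality: 24 − 11 = 13 ≥ 67 − 77 = -10. Holds regardless of c. ✓
High-quality: 67 − c ≥ 24 − 4, so c ≤ 67 − 20 = 47.

47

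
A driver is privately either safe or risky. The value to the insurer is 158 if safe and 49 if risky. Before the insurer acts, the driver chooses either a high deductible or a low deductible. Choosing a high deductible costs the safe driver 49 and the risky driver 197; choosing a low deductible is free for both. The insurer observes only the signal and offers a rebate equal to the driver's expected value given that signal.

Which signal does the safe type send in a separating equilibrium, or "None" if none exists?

high deductible

Try safe → high deductible, risky → low deductible:
  If types separate, high deductible earns payment 158 and low deductible earns 49.
  Safe: high deductible gives 158 − 49 = 109; low deductible gives 49 − 0 = 49. No deviation. ✓
  Risky: low deductible gives 49 − 0 = 49; high deductible gives 158 − 197 = -39. No deviation. ✓
Both hold — the safe type sends high deductible.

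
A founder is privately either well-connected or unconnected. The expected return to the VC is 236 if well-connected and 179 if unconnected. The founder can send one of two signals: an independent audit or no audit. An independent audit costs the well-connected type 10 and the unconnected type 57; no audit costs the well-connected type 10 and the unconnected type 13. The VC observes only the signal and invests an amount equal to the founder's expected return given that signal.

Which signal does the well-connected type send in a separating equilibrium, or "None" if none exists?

Try well-connected → audit, unconnected → no audit:
  If types separate, audit earns payment 236 and no audit earns 179.
  Well-connected: audit gives 236 − 10 = 226; no audit gives 179 − 10 = 169. No deviation. ✓
  Unconnected: no audit gives 179 − 13 = 166; audit gives 236 − 57 = 179. Would deviate. ✗
Try well-connected → no audit, unconnected → audit:
  If types separate, no audit earns payment 236 and audit earns 179.
  Well-connected: no audit gives 236 − 10 = 226; audit gives 179 − 10 = 169. No deviation. ✓
  Unconnected: audit gives 179 − 57 = 122; no audit gives 236 − 13 = 223. Would deviate. ✗
Neither assignment is incentive-compatible.

None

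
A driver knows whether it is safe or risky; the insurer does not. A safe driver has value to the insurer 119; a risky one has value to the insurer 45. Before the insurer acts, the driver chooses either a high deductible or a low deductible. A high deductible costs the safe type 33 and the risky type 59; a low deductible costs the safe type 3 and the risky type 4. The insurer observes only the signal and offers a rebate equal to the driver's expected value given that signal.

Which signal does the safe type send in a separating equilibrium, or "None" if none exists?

Try safe → high deductible, risky → low deductible:
  If types separate, high deductible earns payment 119 and low deductible earns 45.
  Safe: high deductible gives 119 − 33 = 86; low deductible gives 45 − 3 = 42. No deviation. ✓
  Risky: low deductible gives 45 − 4 = 41; high deductible gives 119 − 59 = 60. Would deviate. ✗
Try safe → low deductible, risky → high deductible:
  If types separate, low deductible earns payment 119 and high deductible earns 45.
  Safe: low deductible gives 119 − 3 = 116; high deductible gives 45 − 33 = 12. No deviation. ✓
  Risky: high deductible gives 45 − 59 = -14; low deductible gives 119 − 4 = 115. Would deviate. ✗
Neither assignment is incentive-compatible.

None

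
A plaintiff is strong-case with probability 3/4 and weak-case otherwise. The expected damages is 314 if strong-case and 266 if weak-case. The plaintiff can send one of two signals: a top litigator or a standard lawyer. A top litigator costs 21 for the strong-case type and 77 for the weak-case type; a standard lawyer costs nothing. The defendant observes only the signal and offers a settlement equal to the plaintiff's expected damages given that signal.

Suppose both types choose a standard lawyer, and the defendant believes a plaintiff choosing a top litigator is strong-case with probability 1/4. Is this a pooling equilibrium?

Yes

On the equilibrium path (standard lawyer) the defendant holds the prior 3/4 and pays 3/4·314 + 1/4·266 = 302. Off-path (top litigator) belief 1/4 gives 1/4·314 + 3/4·266 = 278.
Strong-case: standard lawyer gives 302 − 0 = 302; top litigator gives 278 − 21 = 257. Stays. ✓
Weak-case: standard lawyer gives 302 − 0 = 302; top litigator gives 278 − 77 = 201. Stays. ✓
Beliefs are Bayes-consistent on-path and both types best-respond.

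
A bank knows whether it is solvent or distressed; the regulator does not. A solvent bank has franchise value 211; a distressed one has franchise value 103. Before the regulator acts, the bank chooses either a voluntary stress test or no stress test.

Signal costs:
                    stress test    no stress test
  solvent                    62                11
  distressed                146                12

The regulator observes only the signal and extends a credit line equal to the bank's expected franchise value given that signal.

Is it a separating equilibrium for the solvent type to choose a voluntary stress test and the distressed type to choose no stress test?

If types separate, stress test earns payment 211 and no stress test earns 103.
Solvent: stress test gives 211 − 62 = 149; no stress test gives 103 − 11 = 92. No deviation. ✓
Distressed: no stress test gives 103 − 12 = 91; stress test gives 211 − 146 = 65. No deviation. ✓
Both incentive constraints hold.

Yes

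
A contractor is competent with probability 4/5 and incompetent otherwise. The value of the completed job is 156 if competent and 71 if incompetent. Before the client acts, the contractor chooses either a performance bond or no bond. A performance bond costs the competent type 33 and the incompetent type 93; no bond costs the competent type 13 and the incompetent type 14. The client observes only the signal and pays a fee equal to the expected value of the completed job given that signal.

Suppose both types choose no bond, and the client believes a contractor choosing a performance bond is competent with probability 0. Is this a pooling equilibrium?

Yes

On the equilibrium path (no bond) the client holds the prior 4/5 and pays 4/5·156 + 1/5·71 = 139. Off-path (bond) belief 0 gives 0·156 + 1·71 = 71.
Competent: no bond gives 139 − 13 = 126; bond gives 71 − 33 = 38. Stays. ✓
Incompetent: no bond gives 139 − 14 = 125; bond gives 71 − 93 = -22. Stays. ✓
Beliefs are Bayes-consistent on-path and both types best-respond.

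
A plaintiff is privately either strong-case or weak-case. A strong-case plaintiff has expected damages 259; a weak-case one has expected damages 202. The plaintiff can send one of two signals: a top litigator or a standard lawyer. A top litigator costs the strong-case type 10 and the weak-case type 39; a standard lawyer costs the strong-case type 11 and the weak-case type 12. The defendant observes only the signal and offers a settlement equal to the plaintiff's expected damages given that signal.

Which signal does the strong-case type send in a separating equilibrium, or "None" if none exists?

None

Try strong-case → top litigator, weak-case → standard lawyer:
  Under separation the defendant infers type exactly: top litigator → strong-case (pays 259), standard lawyer → weak-case (pays 202).
  Strong-case: top litigator gives 259 − 10 = 249; standard lawyer gives 202 − 11 = 191. No deviation. ✓
  Weak-case: standard lawyer gives 202 − 12 = 190; top litigator gives 259 − 39 = 220. Would deviate. ✗
Try strong-case → standard lawyer, weak-case → top litigator:
  Under separation the defendant infers type exactly: standard lawyer → strong-case (pays 259), top litigator → weak-case (pays 202).
  Strong-case: standard lawyer gives 259 − 11 = 248; top litigator gives 202 − 10 = 192. No deviation. ✓
  Weak-case: top litigator gives 202 − 39 = 163; standard lawyer gives 259 − 12 = 247. Would deviate. ✗
Neither assignment is incentive-compatible.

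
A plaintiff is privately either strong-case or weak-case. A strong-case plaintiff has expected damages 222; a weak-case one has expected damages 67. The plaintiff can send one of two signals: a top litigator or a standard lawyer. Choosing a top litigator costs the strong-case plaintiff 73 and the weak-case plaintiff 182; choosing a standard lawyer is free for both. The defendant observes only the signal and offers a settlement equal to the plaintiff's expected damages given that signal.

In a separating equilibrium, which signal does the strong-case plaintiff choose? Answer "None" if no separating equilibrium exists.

Try strong-case → top litigator, weak-case → standard lawyer:
  If types separate, top litigator earns payment 222 and standard lawyer earns 67.
  Strong-case: top litigator gives 222 − 73 = 149; standard lawyer gives 67 − 0 = 67. No deviation. ✓
  Weak-case: standard lawyer gives 67 − 0 = 67; top litigator gives 222 − 182 = 40. No deviation. ✓
Both hold — the strong-case type sends top litigator.

top litigator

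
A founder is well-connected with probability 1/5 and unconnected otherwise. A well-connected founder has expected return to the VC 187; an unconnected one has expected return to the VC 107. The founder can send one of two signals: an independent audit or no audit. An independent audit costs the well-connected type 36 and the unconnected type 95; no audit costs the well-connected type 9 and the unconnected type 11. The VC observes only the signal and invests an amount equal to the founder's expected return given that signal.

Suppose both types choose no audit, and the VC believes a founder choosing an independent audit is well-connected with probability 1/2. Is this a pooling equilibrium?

Yes

On the equilibrium path (no audit) the VC holds the prior 1/5 and pays 1/5·187 + 4/5·107 = 123. Off-path (audit) belief 1/2 gives 1/2·187 + 1/2·107 = 147.
Well-connected: no audit gives 123 − 9 = 114; audit gives 147 − 36 = 111. Stays. ✓
Unconnected: no audit gives 123 − 11 = 112; audit gives 147 − 95 = 52. Stays. ✓
Beliefs are Bayes-consistent on-path and both types best-respond.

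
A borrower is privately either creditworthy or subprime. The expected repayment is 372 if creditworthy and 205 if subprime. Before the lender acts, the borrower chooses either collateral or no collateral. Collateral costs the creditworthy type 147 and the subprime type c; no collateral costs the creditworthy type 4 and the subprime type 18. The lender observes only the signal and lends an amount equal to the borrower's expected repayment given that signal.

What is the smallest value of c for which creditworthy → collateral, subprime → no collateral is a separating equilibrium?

Under separation: collateral → creditworthy (pays 372); no collateral → subprime (pays 205).
Creditworthy: 372 − 147 = 225 ≥ 205 − 4 = 201. Holds regardless of c. ✓
Subprime: 205 − 18 ≥ 372 − c, so c ≥ 372 − 187 = 185.

185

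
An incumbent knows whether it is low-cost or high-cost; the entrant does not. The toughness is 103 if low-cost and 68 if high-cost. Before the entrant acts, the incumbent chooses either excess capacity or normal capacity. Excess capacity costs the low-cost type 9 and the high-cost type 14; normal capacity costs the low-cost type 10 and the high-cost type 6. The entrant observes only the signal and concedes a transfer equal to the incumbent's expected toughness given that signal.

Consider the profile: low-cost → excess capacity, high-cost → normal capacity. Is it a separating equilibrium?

If types separate, excess capacity earns payment 103 and normal capacity earns 68.
Low-cost: excess capacity gives 103 − 9 = 94; normal capacity gives 68 − 10 = 58. No deviation. ✓
High-cost: normal capacity gives 68 − 6 = 62; excess capacity gives 103 − 14 = 89. Would deviate. ✗

No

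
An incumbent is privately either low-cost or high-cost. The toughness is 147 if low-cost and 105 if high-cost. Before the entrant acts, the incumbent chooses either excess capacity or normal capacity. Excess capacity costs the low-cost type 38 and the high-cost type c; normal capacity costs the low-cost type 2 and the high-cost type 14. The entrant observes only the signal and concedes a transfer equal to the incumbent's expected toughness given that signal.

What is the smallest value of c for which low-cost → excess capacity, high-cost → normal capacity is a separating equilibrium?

Under separation: excess capacity → low-cost (pays 147); normal capacity → high-cost (pays 105).
Low-cost: 147 − 38 = 109 ≥ 105 − 2 = 103. Holds regardless of c. ✓
High-cost: 105 − 14 ≥ 147 − c, so c ≥ 147 − 91 = 56.

56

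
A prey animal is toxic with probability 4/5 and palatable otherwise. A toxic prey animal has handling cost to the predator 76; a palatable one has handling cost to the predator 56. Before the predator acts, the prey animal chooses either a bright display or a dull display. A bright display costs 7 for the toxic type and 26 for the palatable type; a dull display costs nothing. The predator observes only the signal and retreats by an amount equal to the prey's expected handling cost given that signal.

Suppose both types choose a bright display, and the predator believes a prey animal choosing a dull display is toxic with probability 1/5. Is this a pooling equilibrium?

No

At the pooled signal (bright display) the predator holds the prior 4/5 and pays 4/5·76 + 1/5·56 = 72. Off-path (dull display) belief 1/5 gives 1/5·76 + 4/5·56 = 60.
Toxic: bright display gives 72 − 7 = 65; dull display gives 60 − 0 = 60. Stays. ✓
Palatable: bright display gives 72 − 26 = 46; dull display gives 60 − 0 = 60. Deviates. ✗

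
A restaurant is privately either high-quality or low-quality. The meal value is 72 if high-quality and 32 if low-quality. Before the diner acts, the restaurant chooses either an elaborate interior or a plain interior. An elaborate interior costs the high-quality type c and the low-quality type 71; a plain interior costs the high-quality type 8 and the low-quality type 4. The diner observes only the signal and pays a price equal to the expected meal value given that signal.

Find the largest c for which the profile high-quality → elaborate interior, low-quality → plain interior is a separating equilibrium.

48

Under separation: elaborate interior → high-quality (pays 72); plain interior → low-quality (pays 32).
Low-quality: 32 − 4 = 28 ≥ 72 − 71 = 1. Holds regardless of c. ✓
High-quality: 72 − c ≥ 32 − 8, so c ≤ 72 − 24 = 48.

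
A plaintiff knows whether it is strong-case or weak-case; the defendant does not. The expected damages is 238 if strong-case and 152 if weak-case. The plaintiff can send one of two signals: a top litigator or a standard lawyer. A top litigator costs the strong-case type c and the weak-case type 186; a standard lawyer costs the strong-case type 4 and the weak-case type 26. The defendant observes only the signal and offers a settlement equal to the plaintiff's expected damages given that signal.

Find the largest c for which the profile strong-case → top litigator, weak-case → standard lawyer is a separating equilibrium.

Under separation: top litigator → strong-case (pays 238); standard lawyer → weak-case (pays 152).
Weak-case: 152 − 26 = 126 ≥ 238 − 186 = 52. Holds regardless of c. ✓
Strong-case: 238 − c ≥ 152 − 4, so c ≤ 238 − 148 = 90.

90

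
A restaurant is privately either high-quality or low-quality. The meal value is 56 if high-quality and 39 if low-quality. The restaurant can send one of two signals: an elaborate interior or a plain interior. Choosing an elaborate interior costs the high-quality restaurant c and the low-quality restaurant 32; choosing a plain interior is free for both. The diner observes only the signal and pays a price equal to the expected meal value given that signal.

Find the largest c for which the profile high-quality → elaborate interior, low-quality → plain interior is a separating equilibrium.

Under separation: elaborate interior → high-quality (pays 56); plain interior → low-quality (pays 39).
Low-quality: 39 − 0 = 39 ≥ 56 − 32 = 24. Holds regardless of c. ✓
High-quality: 56 − c ≥ 39 − 0, so c ≤ 56 − 39 = 17.

17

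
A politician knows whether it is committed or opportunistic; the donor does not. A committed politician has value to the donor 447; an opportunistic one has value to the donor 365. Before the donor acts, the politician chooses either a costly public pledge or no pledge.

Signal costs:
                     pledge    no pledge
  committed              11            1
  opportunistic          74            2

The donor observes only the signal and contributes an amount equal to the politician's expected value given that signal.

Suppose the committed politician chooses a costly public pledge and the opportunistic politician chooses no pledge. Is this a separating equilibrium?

No

Under separation the donor infers type exactly: pledge → committed (pays 447), no pledge → opportunistic (pays 365).
Committed: pledge gives 447 − 11 = 436; no pledge gives 365 − 1 = 364. No deviation. ✓
Opportunistic: no pledge gives 365 − 2 = 363; pledge gives 447 − 74 = 373. Would deviate. ✗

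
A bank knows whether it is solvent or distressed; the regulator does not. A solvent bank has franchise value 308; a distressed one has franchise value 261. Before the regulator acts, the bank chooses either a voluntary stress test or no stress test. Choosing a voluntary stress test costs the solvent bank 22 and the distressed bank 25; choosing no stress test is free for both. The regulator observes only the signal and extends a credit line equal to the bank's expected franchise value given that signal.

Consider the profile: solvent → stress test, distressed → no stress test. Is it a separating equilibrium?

Under separation the regulator infers type exactly: stress test → solvent (pays 308), no stress test → distressed (pays 261).
Solvent: stress test gives 308 − 22 = 286; no stress test gives 261 − 0 = 261. No deviation. ✓
Distressed: no stress test gives 261 − 0 = 261; stress test gives 308 − 25 = 283. Would deviate. ✗

No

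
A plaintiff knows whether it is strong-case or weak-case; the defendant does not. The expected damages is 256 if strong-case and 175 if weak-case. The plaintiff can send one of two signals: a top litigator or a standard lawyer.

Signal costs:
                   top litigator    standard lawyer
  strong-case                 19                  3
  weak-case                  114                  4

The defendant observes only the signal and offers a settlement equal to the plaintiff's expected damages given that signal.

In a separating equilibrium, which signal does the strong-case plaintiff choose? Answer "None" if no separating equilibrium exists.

Try strong-case → top litigator, weak-case → standard lawyer:
  Under separation the defendant infers type exactly: top litigator → strong-case (pays 256), standard lawyer → weak-case (pays 175).
  Strong-case: top litigator gives 256 − 19 = 237; standard lawyer gives 175 − 3 = 172. No deviation. ✓
  Weak-case: standard lawyer gives 175 − 4 = 171; top litigator gives 256 − 114 = 142. No deviation. ✓
Both hold — the strong-case type sends top litigator.

top litigator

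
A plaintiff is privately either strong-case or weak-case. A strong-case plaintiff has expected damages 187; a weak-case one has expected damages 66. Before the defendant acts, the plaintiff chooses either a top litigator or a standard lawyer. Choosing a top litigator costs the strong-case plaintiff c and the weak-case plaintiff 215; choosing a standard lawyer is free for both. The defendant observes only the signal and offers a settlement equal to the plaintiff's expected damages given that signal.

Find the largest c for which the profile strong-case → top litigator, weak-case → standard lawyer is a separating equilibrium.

Under separation: top litigator → strong-case (pays 187); standard lawyer → weak-case (pays 66).
Weak-case: 66 − 0 = 66 ≥ 187 − 215 = -28. Holds regardless of c. ✓
Strong-case: 187 − c ≥ 66 − 0, so c ≤ 187 − 66 = 121.

121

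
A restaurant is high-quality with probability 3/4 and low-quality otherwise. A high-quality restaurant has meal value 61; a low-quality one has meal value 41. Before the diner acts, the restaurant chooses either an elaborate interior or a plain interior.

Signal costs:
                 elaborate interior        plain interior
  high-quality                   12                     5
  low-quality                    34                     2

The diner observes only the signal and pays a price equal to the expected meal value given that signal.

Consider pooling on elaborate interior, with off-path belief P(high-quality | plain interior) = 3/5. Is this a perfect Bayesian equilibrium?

No

At the pooled signal (elaborate interior) the diner holds the prior 3/4 and pays 3/4·61 + 1/4·41 = 56. Off-path (plain interior) belief 3/5 gives 3/5·61 + 2/5·41 = 53.
High-quality: elaborate interior gives 56 − 12 = 44; plain interior gives 53 − 5 = 48. Deviates. ✗
Low-quality: elaborate interior gives 56 − 34 = 22; plain interior gives 53 − 2 = 51. Deviates. ✗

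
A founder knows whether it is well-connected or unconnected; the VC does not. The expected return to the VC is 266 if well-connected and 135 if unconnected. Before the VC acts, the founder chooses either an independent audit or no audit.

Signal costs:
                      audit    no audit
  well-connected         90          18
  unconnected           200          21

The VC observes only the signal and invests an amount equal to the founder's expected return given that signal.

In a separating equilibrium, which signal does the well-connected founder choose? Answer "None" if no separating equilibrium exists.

audit

Try well-connected → audit, unconnected → no audit:
  Under separation the VC infers type exactly: audit → well-connected (pays 266), no audit → unconnected (pays 135).
  Well-connected: audit gives 266 − 90 = 176; no audit gives 135 − 18 = 117. No deviation. ✓
  Unconnected: no audit gives 135 − 21 = 114; audit gives 266 − 200 = 66. No deviation. ✓
Both hold — the well-connected type sends audit.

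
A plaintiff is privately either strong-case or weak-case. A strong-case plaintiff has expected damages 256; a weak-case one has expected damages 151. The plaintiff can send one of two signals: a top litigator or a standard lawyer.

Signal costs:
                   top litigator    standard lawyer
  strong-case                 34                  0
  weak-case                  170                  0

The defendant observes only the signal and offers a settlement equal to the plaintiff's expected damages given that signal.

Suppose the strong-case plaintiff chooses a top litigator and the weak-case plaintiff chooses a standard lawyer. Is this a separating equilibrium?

Yes

Under separation the defendant infers type exactly: top litigator → strong-case (pays 256), standard lawyer → weak-case (pays 151).
Strong-case: top litigator gives 256 − 34 = 222; standard lawyer gives 151 − 0 = 151. No deviation. ✓
Weak-case: standard lawyer gives 151 − 0 = 151; top litigator gives 256 − 170 = 86. No deviation. ✓
Both incentive constraints hold.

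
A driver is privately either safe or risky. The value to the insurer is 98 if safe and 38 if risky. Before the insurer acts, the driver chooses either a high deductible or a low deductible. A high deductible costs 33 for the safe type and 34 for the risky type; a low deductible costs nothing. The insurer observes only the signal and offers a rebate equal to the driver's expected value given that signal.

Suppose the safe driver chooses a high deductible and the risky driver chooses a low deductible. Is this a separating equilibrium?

No

If types separate, high deductible earns payment 98 and low deductible earns 38.
Safe: high deductible gives 98 − 33 = 65; low deductible gives 38 − 0 = 38. No deviation. ✓
Risky: low deductible gives 38 − 0 = 38; high deductible gives 98 − 34 = 64. Would deviate. ✗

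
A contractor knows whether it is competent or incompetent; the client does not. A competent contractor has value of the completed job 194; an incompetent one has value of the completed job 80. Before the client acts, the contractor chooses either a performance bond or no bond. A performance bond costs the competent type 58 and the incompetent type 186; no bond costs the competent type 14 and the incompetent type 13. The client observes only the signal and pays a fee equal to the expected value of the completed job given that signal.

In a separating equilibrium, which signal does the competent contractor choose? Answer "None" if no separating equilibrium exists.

bond

Try competent → bond, incompetent → no bond:
  If types separate, bond earns payment 194 and no bond earns 80.
  Competent: bond gives 194 − 58 = 136; no bond gives 80 − 14 = 66. No deviation. ✓
  Incompetent: no bond gives 80 − 13 = 67; bond gives 194 − 186 = 8. No deviation. ✓
Both hold — the competent type sends bond.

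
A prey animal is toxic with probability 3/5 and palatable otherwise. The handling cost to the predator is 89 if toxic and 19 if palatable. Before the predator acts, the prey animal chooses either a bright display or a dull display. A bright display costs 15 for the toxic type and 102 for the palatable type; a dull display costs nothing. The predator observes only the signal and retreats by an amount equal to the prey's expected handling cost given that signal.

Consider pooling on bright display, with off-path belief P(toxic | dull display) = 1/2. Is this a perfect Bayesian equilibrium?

At the pooled signal (bright display) the predator holds the prior 3/5 and pays 3/5·89 + 2/5·19 = 61. Off-path (dull display) belief 1/2 gives 1/2·89 + 1/2·19 = 54.
Toxic: bright display gives 61 − 15 = 46; dull display gives 54 − 0 = 54. Deviates. ✗
Palatable: bright display gives 61 − 102 = -41; dull display gives 54 − 0 = 54. Deviates. ✗

No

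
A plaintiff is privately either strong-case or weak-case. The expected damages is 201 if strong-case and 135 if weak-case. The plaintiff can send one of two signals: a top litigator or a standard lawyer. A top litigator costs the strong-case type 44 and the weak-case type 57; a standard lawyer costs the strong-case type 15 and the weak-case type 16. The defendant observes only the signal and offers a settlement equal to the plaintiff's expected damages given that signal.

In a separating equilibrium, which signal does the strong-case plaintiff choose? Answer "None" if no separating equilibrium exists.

None

Try strong-case → top litigator, weak-case → standard lawyer:
  Under separation the defendant infers type exactly: top litigator → strong-case (pays 201), standard lawyer → weak-case (pays 135).
  Strong-case: top litigator gives 201 − 44 = 157; standard lawyer gives 135 − 15 = 120. No deviation. ✓
  Weak-case: standard lawyer gives 135 − 16 = 119; top litigator gives 201 − 57 = 144. Would deviate. ✗
Try strong-case → standard lawyer, weak-case → top litigator:
  Under separation the defendant infers type exactly: standard lawyer → strong-case (pays 201), top litigator → weak-case (pays 135).
  Strong-case: standard lawyer gives 201 − 15 = 186; top litigator gives 135 − 44 = 91. No deviation. ✓
  Weak-case: top litigator gives 135 − 57 = 78; standard lawyer gives 201 − 16 = 185. Would deviate. ✗
Neither assignment is incentive-compatible.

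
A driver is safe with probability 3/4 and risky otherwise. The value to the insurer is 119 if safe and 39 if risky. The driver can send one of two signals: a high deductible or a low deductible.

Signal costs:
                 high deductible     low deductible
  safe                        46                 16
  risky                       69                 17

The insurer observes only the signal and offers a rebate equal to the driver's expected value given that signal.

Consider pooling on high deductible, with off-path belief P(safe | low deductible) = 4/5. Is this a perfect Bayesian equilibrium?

On the equilibrium path (high deductible) the insurer holds the prior 3/4 and pays 3/4·119 + 1/4·39 = 99. Off-path (low deductible) belief 4/5 gives 4/5·119 + 1/5·39 = 103.
Safe: high deductible gives 99 − 46 = 53; low deductible gives 103 − 16 = 87. Deviates. ✗
Risky: high deductible gives 99 − 69 = 30; low deductible gives 103 − 17 = 86. Deviates. ✗

No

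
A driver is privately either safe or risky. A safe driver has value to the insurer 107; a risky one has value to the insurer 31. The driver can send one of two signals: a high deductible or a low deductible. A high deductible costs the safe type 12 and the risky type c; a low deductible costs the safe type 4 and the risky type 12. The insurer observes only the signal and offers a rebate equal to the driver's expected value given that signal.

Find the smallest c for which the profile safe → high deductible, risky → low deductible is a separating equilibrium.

Under separation: high deductible → safe (pays 107); low deductible → risky (pays 31).
Safe: 107 − 12 = 95 ≥ 31 − 4 = 27. Holds regardless of c. ✓
Risky: 31 − 12 ≥ 107 − c, so c ≥ 107 − 19 = 88.

88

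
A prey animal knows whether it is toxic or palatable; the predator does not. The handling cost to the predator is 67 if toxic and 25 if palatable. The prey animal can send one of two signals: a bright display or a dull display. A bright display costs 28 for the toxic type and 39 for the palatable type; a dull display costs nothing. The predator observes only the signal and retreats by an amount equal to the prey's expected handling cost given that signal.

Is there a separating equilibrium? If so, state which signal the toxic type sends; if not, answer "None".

None

Try toxic → bright display, palatable → dull display:
  Under separation the predator infers type exactly: bright display → toxic (pays 67), dull display → palatable (pays 25).
  Toxic: bright display gives 67 − 28 = 39; dull display gives 25 − 0 = 25. No deviation. ✓
  Palatable: dull display gives 25 − 0 = 25; bright display gives 67 − 39 = 28. Would deviate. ✗
Try toxic → dull display, palatable → bright display:
  Under separation the predator infers type exactly: dull display → toxic (pays 67), bright display → palatable (pays 25).
  Toxic: dull display gives 67 − 0 = 67; bright display gives 25 − 28 = -3. No deviation. ✓
  Palatable: bright display gives 25 − 39 = -14; dull display gives 67 − 0 = 67. Would deviate. ✗
Neither assignment is incentive-compatible.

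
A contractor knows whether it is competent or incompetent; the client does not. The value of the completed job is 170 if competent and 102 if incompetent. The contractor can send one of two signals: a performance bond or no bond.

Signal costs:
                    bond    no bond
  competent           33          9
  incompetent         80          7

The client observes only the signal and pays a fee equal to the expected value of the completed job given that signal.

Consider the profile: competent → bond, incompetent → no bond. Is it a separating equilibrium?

Yes

If types separate, bond earns payment 170 and no bond earns 102.
Competent: bond gives 170 − 33 = 137; no bond gives 102 − 9 = 93. No deviation. ✓
Incompetent: no bond gives 102 − 7 = 95; bond gives 170 − 80 = 90. No deviation. ✓
Neither type gains from mimicking the other.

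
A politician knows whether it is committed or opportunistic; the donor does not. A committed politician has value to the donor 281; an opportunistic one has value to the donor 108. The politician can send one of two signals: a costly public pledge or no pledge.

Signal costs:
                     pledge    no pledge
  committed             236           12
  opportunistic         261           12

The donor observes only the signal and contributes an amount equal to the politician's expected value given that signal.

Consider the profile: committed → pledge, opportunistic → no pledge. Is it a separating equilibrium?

Under separation the donor infers type exactly: pledge → committed (pays 281), no pledge → opportunistic (pays 108).
Committed: pledge gives 281 − 236 = 45; no pledge gives 108 − 12 = 96. Would deviate. ✗
Opportunistic: no pledge gives 108 − 12 = 96; pledge gives 281 − 261 = 20. No deviation. ✓

No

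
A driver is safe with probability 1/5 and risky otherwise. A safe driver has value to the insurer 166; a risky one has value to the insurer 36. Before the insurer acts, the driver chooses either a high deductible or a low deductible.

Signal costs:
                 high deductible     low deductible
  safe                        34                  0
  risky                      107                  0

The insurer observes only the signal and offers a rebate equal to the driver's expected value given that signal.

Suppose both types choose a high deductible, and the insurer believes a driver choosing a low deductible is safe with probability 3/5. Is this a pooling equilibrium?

No

At the pooled signal (high deductible) the insurer holds the prior 1/5 and pays 1/5·166 + 4/5·36 = 62. Off-path (low deductible) belief 3/5 gives 3/5·166 + 2/5·36 = 114.
Safe: high deductible gives 62 − 34 = 28; low deductible gives 114 − 0 = 114. Deviates. ✗
Risky: high deductible gives 62 − 107 = -45; low deductible gives 114 − 0 = 114. Deviates. ✗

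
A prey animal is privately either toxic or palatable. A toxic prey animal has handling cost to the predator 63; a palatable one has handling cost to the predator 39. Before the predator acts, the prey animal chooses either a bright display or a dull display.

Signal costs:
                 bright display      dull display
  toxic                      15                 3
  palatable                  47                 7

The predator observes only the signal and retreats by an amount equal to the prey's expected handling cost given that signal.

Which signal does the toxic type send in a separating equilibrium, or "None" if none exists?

Try toxic → bright display, palatable → dull display:
  If types separate, bright display earns payment 63 and dull display earns 39.
  Toxic: bright display gives 63 − 15 = 48; dull display gives 39 − 3 = 36. No deviation. ✓
  Palatable: dull display gives 39 − 7 = 32; bright display gives 63 − 47 = 16. No deviation. ✓
Both hold — the toxic type sends bright display.

bright display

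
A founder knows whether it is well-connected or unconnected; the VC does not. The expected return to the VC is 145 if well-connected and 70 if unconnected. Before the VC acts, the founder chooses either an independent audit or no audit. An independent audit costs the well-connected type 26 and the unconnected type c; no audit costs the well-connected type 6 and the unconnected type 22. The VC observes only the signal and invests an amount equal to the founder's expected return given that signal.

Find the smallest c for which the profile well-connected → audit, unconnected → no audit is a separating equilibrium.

97

Under separation: audit → well-connected (pays 145); no audit → unconnected (pays 70).
Well-connected: 145 − 26 = 119 ≥ 70 − 6 = 64. Holds regardless of c. ✓
Unconnected: 70 − 22 ≥ 145 − c, so c ≥ 145 − 48 = 97.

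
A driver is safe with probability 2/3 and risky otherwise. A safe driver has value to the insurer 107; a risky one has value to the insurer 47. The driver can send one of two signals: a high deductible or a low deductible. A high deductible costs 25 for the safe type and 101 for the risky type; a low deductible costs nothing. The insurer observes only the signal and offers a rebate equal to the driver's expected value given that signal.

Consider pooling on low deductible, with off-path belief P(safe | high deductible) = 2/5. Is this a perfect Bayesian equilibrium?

Yes

At the pooled signal (low deductible) the insurer holds the prior 2/3 and pays 2/3·107 + 1/3·47 = 87. Off-path (high deductible) belief 2/5 gives 2/5·107 + 3/5·47 = 71.
Safe: low deductible gives 87 − 0 = 87; high deductible gives 71 − 25 = 46. Stays. ✓
Risky: low deductible gives 87 − 0 = 87; high deductible gives 71 − 101 = -30. Stays. ✓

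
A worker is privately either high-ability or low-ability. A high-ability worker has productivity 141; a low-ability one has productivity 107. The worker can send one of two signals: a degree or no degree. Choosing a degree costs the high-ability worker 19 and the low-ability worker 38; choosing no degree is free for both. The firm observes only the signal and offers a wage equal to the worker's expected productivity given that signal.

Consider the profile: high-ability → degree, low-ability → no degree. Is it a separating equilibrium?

If types separate, degree earns payment 141 and no degree earns 107.
High-ability: degree gives 141 − 19 = 122; no degree gives 107 − 0 = 107. No deviation. ✓
Low-ability: no degree gives 107 − 0 = 107; degree gives 141 − 38 = 103. No deviation. ✓
Neither type gains from mimicking the other.

Yes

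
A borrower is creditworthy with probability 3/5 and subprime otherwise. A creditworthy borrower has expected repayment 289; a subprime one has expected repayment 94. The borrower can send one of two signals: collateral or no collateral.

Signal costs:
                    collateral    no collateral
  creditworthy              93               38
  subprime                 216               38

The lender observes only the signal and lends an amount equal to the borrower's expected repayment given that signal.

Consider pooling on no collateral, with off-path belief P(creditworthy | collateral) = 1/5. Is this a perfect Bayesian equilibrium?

On the equilibrium path (no collateral) the lender holds the prior 3/5 and pays 3/5·289 + 2/5·94 = 211. Off-path (collateral) belief 1/5 gives 1/5·289 + 4/5·94 = 133.
Creditworthy: no collateral gives 211 − 38 = 173; collateral gives 133 − 93 = 40. Stays. ✓
Subprime: no collateral gives 211 − 38 = 173; collateral gives 133 − 216 = -83. Stays. ✓
Beliefs are Bayes-consistent on-path and both types best-respond.

Yes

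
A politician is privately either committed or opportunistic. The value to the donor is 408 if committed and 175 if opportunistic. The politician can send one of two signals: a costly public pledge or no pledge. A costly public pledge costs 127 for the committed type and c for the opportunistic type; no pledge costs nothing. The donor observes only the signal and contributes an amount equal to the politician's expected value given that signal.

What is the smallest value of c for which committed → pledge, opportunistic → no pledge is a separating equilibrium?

233

Under separation: pledge → committed (pays 408); no pledge → opportunistic (pays 175).
Committed: 408 − 127 = 281 ≥ 175 − 0 = 175. Holds regardless of c. ✓
Opportunistic: 175 − 0 ≥ 408 − c, so c ≥ 408 − 175 = 233.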